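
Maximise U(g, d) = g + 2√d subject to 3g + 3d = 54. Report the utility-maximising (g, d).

MU_g = 1, MU_d = 2/(2√d).
MRS = 1 ÷ (2/(2√d)).
Tangency: set MRS = p_g/p_d = 3/3 = 1.
MRS depends only on d: √d = 1 ⇒ √d = 1 ⇒ d* = 1.
From the budget, 3·g = 54 − 3·1 = 51, so g* = 17.

g* = 17, d* = 1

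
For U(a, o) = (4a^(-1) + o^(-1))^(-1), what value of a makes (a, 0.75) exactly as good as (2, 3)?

a = 4

U depends on (a, o) only through S = 4a^(-1) + o^(-1), so equal utility means equal S. At (2, 3): S = 7/3.
With o = 0.75: 0.75^(-1) = 4/3, so 4a^(-1) = 7/3 − 4/3 = 1, i.e. a^(-1) = 0.25.
Hence a = 1/0.25 = 4.
Check: U(4, 0.75) = 0.4286.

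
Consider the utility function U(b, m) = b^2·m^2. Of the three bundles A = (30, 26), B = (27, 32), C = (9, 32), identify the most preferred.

Bundle B

Evaluate utility at each bundle:
U(A) = 608400.
U(B) = 746496.
U(C) = 82944.
Highest utility is B, so B ≻ A ≻ C.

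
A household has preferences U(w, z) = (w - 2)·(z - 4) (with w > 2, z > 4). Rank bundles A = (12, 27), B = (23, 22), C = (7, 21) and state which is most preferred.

Evaluate utility at each bundle:
U(A) = 230.
U(B) = 378.
U(C) = 85.
Highest utility is B, so B ≻ A ≻ C.

Bundle B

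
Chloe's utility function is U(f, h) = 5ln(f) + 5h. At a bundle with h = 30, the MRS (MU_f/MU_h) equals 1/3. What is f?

f = 3

MU_f = 5/f, MU_h = 5.
MRS = 5/f ÷ 5.
MRS depends only on f: 1/f = 1/3 ⇒ f = 1/(1/3) = 3.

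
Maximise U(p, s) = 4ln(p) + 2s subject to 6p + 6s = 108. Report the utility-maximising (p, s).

p* = 2, s* = 16

MU_p = 4/p, MU_s = 2.
MRS = 4/p ÷ 2.
Tangency: set MRS = p_p/p_s = 6/6 = 1.
MRS depends only on p: 2/p = 1 ⇒ p* = 2/1 = 2.
From the budget, 6·s = 108 − 6·2 = 96, so s* = 16.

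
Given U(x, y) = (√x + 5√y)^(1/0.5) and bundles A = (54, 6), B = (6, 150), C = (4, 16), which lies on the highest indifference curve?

Bundle B

Evaluate utility at each bundle:
U(A) = 384.000.
U(B) = 4056.000.
U(C) = 484.000.
Highest utility is B, so B ≻ C ≻ A.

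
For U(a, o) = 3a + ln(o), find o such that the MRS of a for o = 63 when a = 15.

MU_a = 3, MU_o = 1/o.
MRS = 3 ÷ (1/o).
MRS depends only on o: 3·o = 63 ⇒ o = 63/3 = 21.

o = 21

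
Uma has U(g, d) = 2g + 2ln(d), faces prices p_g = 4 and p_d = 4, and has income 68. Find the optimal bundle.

MU_g = 2, MU_d = 2/d.
MRS = 2 ÷ (2/d).
Tangency: set MRS = p_g/p_d = 4/4 = 1.
MRS depends only on d: d = 1 ⇒ d* = 1.
From the budget, 4·g = 68 − 4·1 = 64, so g* = 16.

g* = 16, d* = 1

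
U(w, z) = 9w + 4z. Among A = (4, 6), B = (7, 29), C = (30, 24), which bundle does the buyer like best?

Bundle C

Evaluate utility at each bundle:
U(A) = 60.
U(B) = 179.
U(C) = 366.
Highest utility is C, so C ≻ B ≻ A.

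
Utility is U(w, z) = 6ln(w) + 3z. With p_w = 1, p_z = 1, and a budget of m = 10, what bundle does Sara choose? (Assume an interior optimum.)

w* = 2, z* = 8

MU_w = 6/w, MU_z = 3.
MRS = 6/w ÷ 3.
Tangency: set MRS = p_w/p_z = 1/1 = 1.
MRS depends only on w: 2/w = 1 ⇒ w* = 2/1 = 2.
From the budget, 1·z = 10 − 1·2 = 8, so z* = 8.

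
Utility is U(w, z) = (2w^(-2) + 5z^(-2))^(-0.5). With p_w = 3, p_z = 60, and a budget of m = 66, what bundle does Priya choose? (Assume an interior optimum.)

For CES with ρ = -2, MRS = (2/5)·(z/w)^3.
Tangency: set MRS = p_w/p_z = 3/60 = 0.05.
So (z/w)^3 = 0.125; taking the cube root, z/w = 0.5, i.e. z = 0.5·w.
Substitute into the budget 3·w + 60·z = 66: 33·w = 66, so w* = 2 and z* = 0.5·2 = 1.

w* = 2, z* = 1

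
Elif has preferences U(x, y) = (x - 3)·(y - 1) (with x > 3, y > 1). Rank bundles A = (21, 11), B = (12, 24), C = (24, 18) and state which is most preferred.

Bundle C

Evaluate utility at each bundle:
U(A) = 180.
U(B) = 207.
U(C) = 357.
Highest utility is C, so C ≻ B ≻ A.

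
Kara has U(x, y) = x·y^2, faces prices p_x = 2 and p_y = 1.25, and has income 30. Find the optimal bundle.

MU_x = y^2 and MU_y = 2·x·y.
MRS = MU_x/MU_y = (1/2)·y/x.
Tangency: set MRS = p_x/p_y = 2/1.25 = 1.6.
So (1/2)·y/x = 1.6, i.e. y = 3.2·x.
Substitute into the budget 2·x + 1.25·y = 30: 6·x = 30, so x* = 5.
Then y* = 3.2·5 = 16.

x* = 5, y* = 16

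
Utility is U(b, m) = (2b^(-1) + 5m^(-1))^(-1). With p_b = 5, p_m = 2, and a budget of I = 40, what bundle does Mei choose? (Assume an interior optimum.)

For CES with ρ = -1, MRS = (2/5)·(m/b)^2.
Tangency: set MRS = p_b/p_m = 5/2 = 2.5.
So (m/b)^2 = 6.25; taking the square root, m/b = 2.5, i.e. m = 2.5·b.
Substitute into the budget 5·b + 2·m = 40: 10·b = 40, so b* = 4 and m* = 2.5·4 = 10.

b* = 4, m* = 10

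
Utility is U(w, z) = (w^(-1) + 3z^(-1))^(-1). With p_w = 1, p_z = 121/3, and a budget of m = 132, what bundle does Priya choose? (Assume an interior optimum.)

w* = 11, z* = 3

For CES with ρ = -1, MRS = (1/3)·(z/w)^2.
Tangency: set MRS = p_w/p_z = 1/(121/3) = 3/121.
So (z/w)^2 = 9/121; taking the square root, z/w = 3/11, i.e. z = (3/11)·w.
Substitute into the budget 1·w + (121/3)·z = 132: 12·w = 132, so w* = 11 and z* = (3/11)·11 = 3.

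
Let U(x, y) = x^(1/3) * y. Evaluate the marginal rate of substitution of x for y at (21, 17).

MU_x = 1/3·x^(-2/3)·y and MU_y = x^(1/3).
MRS = MU_x/MU_y = (1/3)·y/x.
At (21, 17): MRS = 17/63.
The indifference curve has slope −17/63 at this bundle.

MRS = 17/63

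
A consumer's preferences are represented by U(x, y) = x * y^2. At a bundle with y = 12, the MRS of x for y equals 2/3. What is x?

MU_x = y^2 and MU_y = 2·x·y.
MRS = MU_x/MU_y = (1/2)·y/x.
Substitute y = 12: MRS = 6/x. Setting 6/x = 2/3 gives x = 6/(2/3) = 9.

x = 9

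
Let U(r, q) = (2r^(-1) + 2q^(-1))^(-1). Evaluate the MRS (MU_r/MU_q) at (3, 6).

For CES with ρ = -1, MRS = (q/r)^2.
At (3, 6): MRS = 4.
So at (3, 6) the consumer would give up 4 units of q for one more unit of r.

MRS = 4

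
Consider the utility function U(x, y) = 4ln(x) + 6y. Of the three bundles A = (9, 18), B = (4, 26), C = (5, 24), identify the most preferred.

Evaluate utility at each bundle:
U(A) = 116.789.
U(B) = 161.545.
U(C) = 150.438.
Highest utility is B, so B ≻ C ≻ A.

Bundle B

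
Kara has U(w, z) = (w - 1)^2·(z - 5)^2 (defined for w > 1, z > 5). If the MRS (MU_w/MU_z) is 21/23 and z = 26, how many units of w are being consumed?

MU_w = 2·(w−1)·(z−5)^2, MU_z = 2·(w−1)^2·(z−5).
MRS = (z−5)/(w−1).
Substitute z = 26: MRS = 21/(w − 1). Setting this equal to 21/23 gives w − 1 = 21/(21/23) = 23, so w = 24.

w = 24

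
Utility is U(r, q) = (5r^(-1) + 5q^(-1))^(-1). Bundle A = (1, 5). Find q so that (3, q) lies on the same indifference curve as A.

q = 15/13

U depends on (r, q) only through S = 5r^(-1) + 5q^(-1), so equal utility means equal S. At (1, 5): S = 6.
With r = 3: 5·3^(-1) = 5/3, so 5q^(-1) = 6 − 5/3 = 13/3, i.e. q^(-1) = 13/15.
Hence q = 1/(13/15) = 15/13.
Check: U(3, 15/13) = 0.1667.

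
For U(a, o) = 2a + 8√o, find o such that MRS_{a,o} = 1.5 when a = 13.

o = 9

MU_a = 2, MU_o = 8/(2√o).
MRS = 2 ÷ (8/(2√o)).
MRS depends only on o: 0.5·√o = 1.5 ⇒ √o = 1.5/0.5 = 3 ⇒ o = 9.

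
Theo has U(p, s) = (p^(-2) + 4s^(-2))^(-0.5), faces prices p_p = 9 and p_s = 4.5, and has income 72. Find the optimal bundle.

For CES with ρ = -2, MRS = (1/4)·(s/p)^3.
Tangency: set MRS = p_p/p_s = 9/4.5 = 2.
So (s/p)^3 = 8; taking the cube root, s/p = 2, i.e. s = 2·p.
Substitute into the budget 9·p + 4.5·s = 72: 18·p = 72, so p* = 4 and s* = 2·4 = 8.

p* = 4, s* = 8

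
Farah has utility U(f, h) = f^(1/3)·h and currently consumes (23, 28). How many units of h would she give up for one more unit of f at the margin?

MU_f = 1/3·f^(-2/3)·h and MU_h = f^(1/3).
MRS = MU_f/MU_h = (1/3)·h/f.
At (23, 28): MRS = 28/69.
So at (23, 28) the consumer would give up 28/69 units of h for one more unit of f.

MRS = 28/69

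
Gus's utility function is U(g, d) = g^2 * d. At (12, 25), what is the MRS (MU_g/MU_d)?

MU_g = 2·g·d and MU_d = g^2.
MRS = MU_g/MU_d = (2/1)·d/g.
At (12, 25): MRS = 25/6.
So at (12, 25) the consumer would give up 25/6 units of d for one more unit of g.

MRS = 25/6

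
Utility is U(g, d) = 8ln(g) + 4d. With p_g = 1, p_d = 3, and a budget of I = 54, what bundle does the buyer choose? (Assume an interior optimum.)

g* = 6, d* = 16

MU_g = 8/g, MU_d = 4.
MRS = 8/g ÷ 4.
Tangency: set MRS = p_g/p_d = 1/3.
MRS depends only on g: 2/g = 1/3 ⇒ g* = 2/(1/3) = 6.
From the budget, 3·d = 54 − 1·6 = 48, so d* = 16.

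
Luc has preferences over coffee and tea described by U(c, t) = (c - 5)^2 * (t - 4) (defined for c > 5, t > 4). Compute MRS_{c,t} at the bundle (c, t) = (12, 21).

MU_c = 2·(c−5)·(t−4), MU_t = (c−5)^2.
MRS = (2/1)·(t−4)/(c−5).
At (12, 21): MRS = 34/7.
That is, one extra unit of c is worth 34/7 units of t at the margin.

MRS = 34/7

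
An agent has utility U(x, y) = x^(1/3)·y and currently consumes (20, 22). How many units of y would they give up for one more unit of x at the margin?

MRS = 11/30

MU_x = 1/3·x^(-2/3)·y and MU_y = x^(1/3).
MRS = MU_x/MU_y = (1/3)·y/x.
At (20, 22): MRS = 11/30.
So at (20, 22) the consumer would give up 11/30 units of y for one more unit of x.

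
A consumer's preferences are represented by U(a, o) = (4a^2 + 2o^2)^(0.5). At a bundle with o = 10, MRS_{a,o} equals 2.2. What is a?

For CES with ρ = 2, MRS = (4/2)·(o/a)^(-1).
Setting (4/2)·(10/a)^(-1) = 2.2 gives (10/a)^(-1) = 1.1, so 10/a = 10/11 and a = 11.

a = 11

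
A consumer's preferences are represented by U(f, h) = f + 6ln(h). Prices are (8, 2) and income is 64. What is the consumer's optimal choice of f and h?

MU_f = 1, MU_h = 6/h.
MRS = 1 ÷ (6/h).
Tangency: set MRS = p_f/p_h = 8/2 = 4.
MRS depends only on h: (1/6)·h = 4 ⇒ h* = 4/(1/6) = 24.
From the budget, 8·f = 64 − 2·24 = 16, so f* = 2.

f* = 2, h* = 24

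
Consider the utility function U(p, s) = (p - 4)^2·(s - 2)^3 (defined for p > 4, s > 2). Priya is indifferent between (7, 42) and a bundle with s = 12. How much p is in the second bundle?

p = 28

U(7, 42) = 576000.
Set U(p, 12) = 576000 and solve.
With s = 12: (12 − 2)^3 = 1000, so (p − 4)^2 = 576000/1000 = 576.
Taking the square root (with p > 4): p − 4 = 24, so p = 28.
Check: U(28, 12) = 576000.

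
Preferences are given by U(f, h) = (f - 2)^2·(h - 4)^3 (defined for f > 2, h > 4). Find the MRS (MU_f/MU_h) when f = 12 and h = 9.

MU_f = 2·(f−2)·(h−4)^3, MU_h = 3·(f−2)^2·(h−4)^2.
MRS = (2/3)·(h−4)/(f−2).
At (12, 9): MRS = 1/3.
So at (12, 9) the consumer would give up 1/3 units of h for one more unit of f.

MRS = 1/3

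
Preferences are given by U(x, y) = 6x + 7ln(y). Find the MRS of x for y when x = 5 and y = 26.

MU_x = 6, MU_y = 7/y.
MRS = 6 ÷ (7/y).
At (5, 26): MRS = 156/7.
The indifference curve has slope −156/7 at this bundle.

MRS = 156/7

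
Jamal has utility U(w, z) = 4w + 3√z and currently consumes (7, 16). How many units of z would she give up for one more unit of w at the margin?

MRS = 32/3

MU_w = 4, MU_z = 3/(2√z).
MRS = 4 ÷ (3/(2√z)).
At (7, 16): MRS = 32/3.
So at (7, 16) the consumer would give up 32/3 units of z for one more unit of w.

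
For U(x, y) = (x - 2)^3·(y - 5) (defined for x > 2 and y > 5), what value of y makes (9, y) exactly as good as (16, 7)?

y = 21

U(16, 7) = 5488.
Set U(9, y) = 5488 and solve.
With x = 9: (9 − 2)^3 = 343, so (y − 5) = 5488/343 = 16.
So y = 5 + 16 = 21.
Check: U(9, 21) = 5488.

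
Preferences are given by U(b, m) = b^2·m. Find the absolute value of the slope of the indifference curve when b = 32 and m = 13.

MRS = 13/16

MU_b = 2·b·m and MU_m = b^2.
MRS = MU_b/MU_m = (2/1)·m/b.
At (32, 13): MRS = 13/16.
That is, one extra unit of b is worth 13/16 units of m at the margin.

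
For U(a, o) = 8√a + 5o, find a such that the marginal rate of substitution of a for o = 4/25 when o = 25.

MU_a = 8/(2√a), MU_o = 5.
MRS = 8/(2√a) ÷ 5.
MRS depends only on a: 0.8/√a = 4/25 ⇒ √a = 0.8/(4/25) = 5 ⇒ a = 25.

a = 25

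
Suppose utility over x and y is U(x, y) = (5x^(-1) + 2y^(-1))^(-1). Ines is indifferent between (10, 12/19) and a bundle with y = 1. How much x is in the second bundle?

U depends on (x, y) only through S = 5x^(-1) + 2y^(-1), so equal utility means equal S. At (10, 12/19): S = 11/3.
With y = 1: 2·1^(-1) = 2, so 5x^(-1) = 11/3 − 2 = 5/3, i.e. x^(-1) = 1/3.
Hence x = 1/(1/3) = 3.
Check: U(3, 1) = 0.2727.

x = 3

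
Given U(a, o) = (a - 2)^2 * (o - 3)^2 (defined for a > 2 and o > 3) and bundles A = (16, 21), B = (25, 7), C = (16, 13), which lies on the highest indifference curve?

Evaluate utility at each bundle:
U(A) = 63504.
U(B) = 8464.
U(C) = 19600.
Highest utility is A, so A ≻ C ≻ B.

Bundle A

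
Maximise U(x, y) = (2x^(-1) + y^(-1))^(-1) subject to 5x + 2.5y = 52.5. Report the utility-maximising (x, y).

x* = 7, y* = 7

For CES with ρ = -1, MRS = (2/1)·(y/x)^2.
Tangency: set MRS = p_x/p_y = 5/2.5 = 2.
So (y/x)^2 = 1; taking the square root, y/x = 1, i.e. y = x.
Substitute into the budget 5·x + 2.5·y = 52.5: 7.5·x = 52.5, so x* = 7 and y* = 7.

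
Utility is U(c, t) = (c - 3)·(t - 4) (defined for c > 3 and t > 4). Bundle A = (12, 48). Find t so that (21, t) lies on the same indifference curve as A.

U(12, 48) = 396.
Set U(21, t) = 396 and solve.
With c = 21: (21 − 3) = 18, so (t − 4) = 396/18 = 22.
So t = 4 + 22 = 26.
Check: U(21, 26) = 396.

t = 26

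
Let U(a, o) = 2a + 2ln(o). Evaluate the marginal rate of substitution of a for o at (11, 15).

MU_a = 2, MU_o = 2/o.
MRS = 2 ÷ (2/o).
At (11, 15): MRS = 15.
The indifference curve has slope −15 at this bundle.

MRS = 15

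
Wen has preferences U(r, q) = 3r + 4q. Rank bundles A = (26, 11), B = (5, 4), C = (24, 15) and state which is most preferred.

Evaluate utility at each bundle:
U(A) = 122.
U(B) = 31.
U(C) = 132.
Highest utility is C, so C ≻ A ≻ B.

Bundle C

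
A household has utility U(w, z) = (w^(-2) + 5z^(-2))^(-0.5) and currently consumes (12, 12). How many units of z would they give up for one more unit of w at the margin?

MRS = 0.2

For CES with ρ = -2, MRS = (1/5)·(z/w)^3.
At (12, 12): MRS = 0.2.
So at (12, 12) the consumer would give up 0.2 units of z for one more unit of w.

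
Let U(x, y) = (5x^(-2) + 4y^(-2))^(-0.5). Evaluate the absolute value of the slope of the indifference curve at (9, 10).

For CES with ρ = -2, MRS = (5/4)·(y/x)^3.
At (9, 10): MRS = 1250/729.
That is, one extra unit of x is worth 1250/729 units of y at the margin.

MRS = 1250/729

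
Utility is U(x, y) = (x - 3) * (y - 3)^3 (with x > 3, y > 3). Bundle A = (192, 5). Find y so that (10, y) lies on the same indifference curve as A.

U(192, 5) = 1512.
Set U(10, y) = 1512 and solve.
With x = 10: (10 − 3) = 7, so (y − 3)^3 = 1512/7 = 216.
Taking the cube root (with y > 3): y − 3 = 6, so y = 9.
Check: U(10, 9) = 1512.

y = 9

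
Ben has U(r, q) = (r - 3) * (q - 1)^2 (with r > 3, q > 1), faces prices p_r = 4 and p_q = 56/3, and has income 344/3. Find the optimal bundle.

MU_r = (q−1)^2, MU_q = 2·(r−3)·(q−1).
MRS = (1/2)·(q−1)/(r−3).
Tangency: set MRS = p_r/p_q = 4/(56/3) = 3/14.
So (1/2)·(q − 1)/(r − 3) = 3/14, i.e. (q − 1) = (3/7)·(r − 3).
Rewrite the budget in excess-of-subsistence terms: 4·(r − 3) + (56/3)·(q − 1) = 344/3 − 4·3 − (56/3)·1 = 84.
Substituting, 12·(r − 3) = 84, so r − 3 = 7 and r* = 10.
Then q − 1 = (3/7)·7 = 3, so q* = 4.

r* = 10, q* = 4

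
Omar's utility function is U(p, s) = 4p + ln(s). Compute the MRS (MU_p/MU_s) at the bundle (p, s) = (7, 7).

MU_p = 4, MU_s = 1/s.
MRS = 4 ÷ (1/s).
At (7, 7): MRS = 28.
So at (7, 7) the consumer would give up 28 units of s for one more unit of p.

MRS = 28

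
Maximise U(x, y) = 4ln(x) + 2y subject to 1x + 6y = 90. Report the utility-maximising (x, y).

MU_x = 4/x, MU_y = 2.
MRS = 4/x ÷ 2.
Tangency: set MRS = p_x/p_y = 1/6.
MRS depends only on x: 2/x = 1/6 ⇒ x* = 2/(1/6) = 12.
From the budget, 6·y = 90 − 1·12 = 78, so y* = 13.

x* = 12, y* = 13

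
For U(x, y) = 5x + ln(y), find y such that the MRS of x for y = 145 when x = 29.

y = 29

MU_x = 5, MU_y = 1/y.
MRS = 5 ÷ (1/y).
MRS depends only on y: 5·y = 145 ⇒ y = 145/5 = 29.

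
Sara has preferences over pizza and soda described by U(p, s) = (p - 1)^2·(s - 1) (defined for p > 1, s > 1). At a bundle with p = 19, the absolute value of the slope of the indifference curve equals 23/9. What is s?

MU_p = 2·(p−1)·(s−1), MU_s = (p−1)^2.
MRS = (2/1)·(s−1)/(p−1).
Substitute p = 19: MRS = (s − 1)/9. Setting this equal to 23/9 gives s − 1 = (23/9)·9 = 23, so s = 24.

s = 24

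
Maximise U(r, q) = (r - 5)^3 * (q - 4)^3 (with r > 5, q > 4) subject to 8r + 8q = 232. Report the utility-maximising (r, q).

MU_r = 3·(r−5)^2·(q−4)^3, MU_q = 3·(r−5)^3·(q−4)^2.
MRS = (q−4)/(r−5).
Tangency: set MRS = p_r/p_q = 8/8 = 1.
So (q − 4)/(r − 5) = 1, i.e. (q − 4) = (r − 5).
Rewrite the budget in excess-of-subsistence terms: 8·(r − 5) + 8·(q − 4) = 232 − 8·5 − 8·4 = 160.
Substituting, 16·(r − 5) = 160, so r − 5 = 10 and r* = 15.
Then q − 4 = 10, so q* = 14.

r* = 15, q* = 14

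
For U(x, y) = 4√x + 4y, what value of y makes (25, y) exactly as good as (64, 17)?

U(64, 17) = 100.
Set U(25, y) = 100 and solve.
With x = 25: √25 = 5, so 4y = 100 − 4·5 = 80 and y = 20.
Check: U(25, 20) = 100.

y = 20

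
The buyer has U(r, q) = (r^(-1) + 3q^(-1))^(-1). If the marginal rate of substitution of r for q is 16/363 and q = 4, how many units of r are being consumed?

For CES with ρ = -1, MRS = (1/3)·(q/r)^2.
Setting (1/3)·(4/r)^2 = 16/363 gives (4/r)^2 = 16/121, so 4/r = 4/11 and r = 11.

r = 11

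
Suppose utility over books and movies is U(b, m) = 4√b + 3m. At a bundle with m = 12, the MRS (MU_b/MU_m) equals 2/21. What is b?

MU_b = 4/(2√b), MU_m = 3.
MRS = 4/(2√b) ÷ 3.
MRS depends only on b: (2/3)/√b = 2/21 ⇒ √b = (2/3)/(2/21) = 7 ⇒ b = 49.

b = 49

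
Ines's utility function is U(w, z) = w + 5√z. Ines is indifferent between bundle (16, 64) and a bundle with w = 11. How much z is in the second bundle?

U(16, 64) = 56.
Set U(11, z) = 56 and solve.
With w = 11: 5√z = 56 − 11 = 45, so √z = 9 and z = 81.
Check: U(11, 81) = 56.

z = 81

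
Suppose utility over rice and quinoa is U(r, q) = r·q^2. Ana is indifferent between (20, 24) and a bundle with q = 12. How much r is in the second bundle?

U(20, 24) = 11520.
Set U(r, 12) = 11520 and solve.
With q = 12: 12^2 = 144, so r = 11520/144 = 80.
Check: U(80, 12) = 11520.

r = 80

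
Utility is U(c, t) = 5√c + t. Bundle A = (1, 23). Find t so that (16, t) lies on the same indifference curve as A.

t = 8

U(1, 23) = 28.
Set U(16, t) = 28 and solve.
With c = 16: √16 = 4, so t = 28 − 5·4 = 8.
Check: U(16, 8) = 28.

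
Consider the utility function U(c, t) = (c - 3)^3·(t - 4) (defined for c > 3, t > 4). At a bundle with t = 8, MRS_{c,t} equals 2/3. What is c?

MU_c = 3·(c−3)^2·(t−4), MU_t = (c−3)^3.
MRS = (3/1)·(t−4)/(c−3).
Substitute t = 8: MRS = 12/(c − 3). Setting this equal to 2/3 gives c − 3 = 12/(2/3) = 18, so c = 21.

c = 21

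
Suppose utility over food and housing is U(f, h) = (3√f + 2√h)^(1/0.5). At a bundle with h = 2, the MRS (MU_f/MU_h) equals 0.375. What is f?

f = 32

For CES with ρ = 0.5, MRS = (3/2)·√(h/f).
Setting (3/2)·√(2/f) = 0.375 gives √(2/f) = 0.25, so 2/f = 1/16 and f = 32.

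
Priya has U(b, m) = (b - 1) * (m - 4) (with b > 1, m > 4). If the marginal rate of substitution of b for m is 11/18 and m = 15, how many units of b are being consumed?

MU_b = (m−4), MU_m = (b−1).
MRS = (m−4)/(b−1).
Substitute m = 15: MRS = 11/(b − 1). Setting this equal to 11/18 gives b − 1 = 11/(11/18) = 18, so b = 19.

b = 19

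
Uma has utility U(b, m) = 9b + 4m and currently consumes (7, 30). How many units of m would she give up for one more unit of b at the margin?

MU_b = 9, MU_m = 4, so MRS = 9/4 = 2.25 at every bundle.
At (7, 30): MRS = 2.25.
That is, one extra unit of b is worth 2.25 units of m at the margin.

MRS = 2.25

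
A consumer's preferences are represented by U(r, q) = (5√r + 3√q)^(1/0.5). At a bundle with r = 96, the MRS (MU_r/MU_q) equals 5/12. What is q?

q = 6

For CES with ρ = 0.5, MRS = (5/3)·√(q/r).
Setting (5/3)·√(q/96) = 5/12 gives √(q/96) = 0.25, so q/96 = 1/16 and q = 6.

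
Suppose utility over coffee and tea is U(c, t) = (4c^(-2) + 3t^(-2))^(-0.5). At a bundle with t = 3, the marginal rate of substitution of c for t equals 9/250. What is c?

For CES with ρ = -2, MRS = (4/3)·(t/c)^3.
Setting (4/3)·(3/c)^3 = 9/250 gives (3/c)^3 = 27/1000, so 3/c = 0.3 and c = 10.

c = 10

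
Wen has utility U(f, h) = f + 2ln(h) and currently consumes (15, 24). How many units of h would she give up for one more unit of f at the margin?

MU_f = 1, MU_h = 2/h.
MRS = 1 ÷ (2/h).
At (15, 24): MRS = 12.
That is, one extra unit of f is worth 12 units of h at the margin.

MRS = 12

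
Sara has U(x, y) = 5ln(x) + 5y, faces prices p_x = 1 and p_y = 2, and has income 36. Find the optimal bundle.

x* = 2, y* = 17

MU_x = 5/x, MU_y = 5.
MRS = 5/x ÷ 5.
Tangency: set MRS = p_x/p_y = 1/2 = 0.5.
MRS depends only on x: 1/x = 0.5 ⇒ x* = 1/0.5 = 2.
From the budget, 2·y = 36 − 1·2 = 34, so y* = 17.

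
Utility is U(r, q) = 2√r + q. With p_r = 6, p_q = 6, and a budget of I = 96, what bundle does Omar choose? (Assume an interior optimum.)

r* = 1, q* = 15

MU_r = 2/(2√r), MU_q = 1.
MRS = 2/(2√r) ÷ 1.
Tangency: set MRS = p_r/p_q = 6/6 = 1.
MRS depends only on r: 1/√r = 1 ⇒ √r = 1/1 = 1 ⇒ r* = 1.
From the budget, 6·q = 96 − 6·1 = 90, so q* = 15.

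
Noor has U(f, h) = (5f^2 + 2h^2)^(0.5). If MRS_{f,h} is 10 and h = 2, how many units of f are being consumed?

f = 8

For CES with ρ = 2, MRS = (5/2)·(h/f)^(-1).
Setting (5/2)·(2/f)^(-1) = 10 gives (2/f)^(-1) = 4, so 2/f = 0.25 and f = 8.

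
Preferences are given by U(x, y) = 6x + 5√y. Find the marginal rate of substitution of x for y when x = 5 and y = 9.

MRS = 7.2

MU_x = 6, MU_y = 5/(2√y).
MRS = 6 ÷ (5/(2√y)).
At (5, 9): MRS = 7.2.
That is, one extra unit of x is worth 7.2 units of y at the margin.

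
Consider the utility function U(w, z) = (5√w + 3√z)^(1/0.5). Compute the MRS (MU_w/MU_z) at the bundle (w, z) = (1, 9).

MRS = 5

For CES with ρ = 0.5, MRS = (5/3)·√(z/w).
At (1, 9): MRS = 5.
The indifference curve has slope −5 at this bundle.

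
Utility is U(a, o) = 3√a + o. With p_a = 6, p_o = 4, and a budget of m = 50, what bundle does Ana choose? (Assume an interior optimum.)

MU_a = 3/(2√a), MU_o = 1.
MRS = 3/(2√a) ÷ 1.
Tangency: set MRS = p_a/p_o = 6/4 = 1.5.
MRS depends only on a: 1.5/√a = 1.5 ⇒ √a = 1.5/1.5 = 1 ⇒ a* = 1.
From the budget, 4·o = 50 − 6·1 = 44, so o* = 11.

a* = 1, o* = 11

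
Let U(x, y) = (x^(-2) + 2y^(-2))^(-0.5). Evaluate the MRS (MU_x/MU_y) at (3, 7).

MRS = 343/54

For CES with ρ = -2, MRS = (1/2)·(y/x)^3.
At (3, 7): MRS = 343/54.
That is, one extra unit of x is worth 343/54 units of y at the margin.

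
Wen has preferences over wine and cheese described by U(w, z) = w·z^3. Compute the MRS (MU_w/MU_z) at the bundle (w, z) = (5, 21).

MU_w = z^3 and MU_z = 3·w·z^2.
MRS = MU_w/MU_z = (1/3)·z/w.
At (5, 21): MRS = 1.4.
So at (5, 21) the consumer would give up 1.4 units of z for one more unit of w.

MRS = 1.4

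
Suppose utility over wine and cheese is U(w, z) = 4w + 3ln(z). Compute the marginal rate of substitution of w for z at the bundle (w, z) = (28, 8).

MU_w = 4, MU_z = 3/z.
MRS = 4 ÷ (3/z).
At (28, 8): MRS = 32/3.
So at (28, 8) the consumer would give up 32/3 units of z for one more unit of w.

MRS = 32/3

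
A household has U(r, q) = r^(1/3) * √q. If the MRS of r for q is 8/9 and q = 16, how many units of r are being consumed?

r = 12

MU_r = 1/3·r^(-2/3)·√q and MU_q = 0.5·r^(1/3)·q^(-0.5).
MRS = MU_r/MU_q = (2/3)·q/r.
Substitute q = 16: MRS = (32/3)/r. Setting (32/3)/r = 8/9 gives r = (32/3)/(8/9) = 12.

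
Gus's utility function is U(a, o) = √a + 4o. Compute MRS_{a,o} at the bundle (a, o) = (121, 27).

MU_a = 1/(2√a), MU_o = 4.
MRS = 1/(2√a) ÷ 4.
At (121, 27): MRS = 1/88.
That is, one extra unit of a is worth 1/88 units of o at the margin.

MRS = 1/88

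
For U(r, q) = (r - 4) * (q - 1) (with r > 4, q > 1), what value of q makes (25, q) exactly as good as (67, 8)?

U(67, 8) = 441.
Set U(25, q) = 441 and solve.
With r = 25: (25 − 4) = 21, so (q − 1) = 441/21 = 21.
So q = 1 + 21 = 22.
Check: U(25, 22) = 441.

q = 22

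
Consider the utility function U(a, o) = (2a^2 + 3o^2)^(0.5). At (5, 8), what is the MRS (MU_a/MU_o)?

For CES with ρ = 2, MRS = (2/3)·(o/a)^(-1).
At (5, 8): MRS = 5/12.
That is, one extra unit of a is worth 5/12 units of o at the margin.

MRS = 5/12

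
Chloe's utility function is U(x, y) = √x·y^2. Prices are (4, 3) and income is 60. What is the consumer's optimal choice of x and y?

x* = 3, y* = 16

MU_x = 0.5·x^(-0.5)·y^2 and MU_y = 2·√x·y.
MRS = MU_x/MU_y = (0.25)·y/x.
Tangency: set MRS = p_x/p_y = 4/3.
So (0.25)·y/x = 4/3, i.e. y = (16/3)·x.
Substitute into the budget 4·x + 3·y = 60: 20·x = 60, so x* = 3.
Then y* = (16/3)·3 = 16.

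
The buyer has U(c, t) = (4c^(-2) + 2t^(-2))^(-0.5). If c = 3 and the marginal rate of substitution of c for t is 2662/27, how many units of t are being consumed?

For CES with ρ = -2, MRS = (4/2)·(t/c)^3.
Setting (4/2)·(t/3)^3 = 2662/27 gives (t/3)^3 = 1331/27, so t/3 = 11/3 and t = 11.

t = 11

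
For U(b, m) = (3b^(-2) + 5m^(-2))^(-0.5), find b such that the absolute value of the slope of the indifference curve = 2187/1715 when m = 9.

b = 7

For CES with ρ = -2, MRS = (3/5)·(m/b)^3.
Setting (3/5)·(9/b)^3 = 2187/1715 gives (9/b)^3 = 729/343, so 9/b = 9/7 and b = 7.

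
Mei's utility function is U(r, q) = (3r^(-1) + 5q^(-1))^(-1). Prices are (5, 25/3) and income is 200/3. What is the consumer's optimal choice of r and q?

r* = 5, q* = 5

For CES with ρ = -1, MRS = (3/5)·(q/r)^2.
Tangency: set MRS = p_r/p_q = 5/(25/3) = 0.6.
So (q/r)^2 = 1; taking the square root, q/r = 1, i.e. q = r.
Substitute into the budget 5·r + (25/3)·q = 200/3: (40/3)·r = 200/3, so r* = 5 and q* = 5.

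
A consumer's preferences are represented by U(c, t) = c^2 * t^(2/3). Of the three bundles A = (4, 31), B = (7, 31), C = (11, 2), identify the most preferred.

Evaluate utility at each bundle:
U(A) = 157.892.
U(B) = 483.545.
U(C) = 192.076.
Highest utility is B, so B ≻ C ≻ A.

Bundle B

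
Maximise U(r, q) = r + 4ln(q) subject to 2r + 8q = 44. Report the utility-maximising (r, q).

r* = 18, q* = 1

MU_r = 1, MU_q = 4/q.
MRS = 1 ÷ (4/q).
Tangency: set MRS = p_r/p_q = 2/8 = 0.25.
MRS depends only on q: 0.25·q = 0.25 ⇒ q* = 0.25/0.25 = 1.
From the budget, 2·r = 44 − 8·1 = 36, so r* = 18.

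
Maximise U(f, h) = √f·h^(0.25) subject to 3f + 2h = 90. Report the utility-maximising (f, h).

MU_f = 0.5·f^(-0.5)·h^(0.25) and MU_h = 0.25·√f·h^(-0.75).
MRS = MU_f/MU_h = (2)·h/f.
Tangency: set MRS = p_f/p_h = 3/2 = 1.5.
So (2)·h/f = 1.5, i.e. h = 0.75·f.
Substitute into the budget 3·f + 2·h = 90: 4.5·f = 90, so f* = 20.
Then h* = 0.75·20 = 15.

f* = 20, h* = 15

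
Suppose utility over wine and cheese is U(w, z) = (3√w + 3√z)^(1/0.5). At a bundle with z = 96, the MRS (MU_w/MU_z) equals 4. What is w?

For CES with ρ = 0.5, MRS = √(z/w).
Setting √(96/w) = 4 gives 96/w = 16 and w = 6.

w = 6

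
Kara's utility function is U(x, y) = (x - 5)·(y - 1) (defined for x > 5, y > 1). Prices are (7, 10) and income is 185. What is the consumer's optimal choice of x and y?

MU_x = (y−1), MU_y = (x−5).
MRS = (y−1)/(x−5).
Tangency: set MRS = p_x/p_y = 7/10 = 0.7.
So (y − 1)/(x − 5) = 0.7, i.e. (y − 1) = 0.7·(x − 5).
Rewrite the budget in excess-of-subsistence terms: 7·(x − 5) + 10·(y − 1) = 185 − 7·5 − 10·1 = 140.
Substituting, 14·(x − 5) = 140, so x − 5 = 10 and x* = 15.
Then y − 1 = 0.7·10 = 7, so y* = 8.

x* = 15, y* = 8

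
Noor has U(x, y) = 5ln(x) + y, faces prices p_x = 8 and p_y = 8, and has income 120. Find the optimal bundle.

MU_x = 5/x, MU_y = 1.
MRS = 5/x ÷ 1.
Tangency: set MRS = p_x/p_y = 8/8 = 1.
MRS depends only on x: 5/x = 1 ⇒ x* = 5/1 = 5.
From the budget, 8·y = 120 − 8·5 = 80, so y* = 10.

x* = 5, y* = 10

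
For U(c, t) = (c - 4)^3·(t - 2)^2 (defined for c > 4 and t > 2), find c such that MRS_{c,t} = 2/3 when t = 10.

c = 22

MU_c = 3·(c−4)^2·(t−2)^2, MU_t = 2·(c−4)^3·(t−2).
MRS = (3/2)·(t−2)/(c−4).
Substitute t = 10: MRS = 12/(c − 4). Setting this equal to 2/3 gives c − 4 = 12/(2/3) = 18, so c = 22.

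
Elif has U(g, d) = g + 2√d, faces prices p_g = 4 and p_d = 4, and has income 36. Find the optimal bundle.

MU_g = 1, MU_d = 2/(2√d).
MRS = 1 ÷ (2/(2√d)).
Tangency: set MRS = p_g/p_d = 4/4 = 1.
MRS depends only on d: √d = 1 ⇒ √d = 1 ⇒ d* = 1.
From the budget, 4·g = 36 − 4·1 = 32, so g* = 8.

g* = 8, d* = 1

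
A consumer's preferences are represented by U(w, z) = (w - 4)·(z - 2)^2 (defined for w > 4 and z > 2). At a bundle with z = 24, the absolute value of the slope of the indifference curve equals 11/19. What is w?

w = 23

MU_w = (z−2)^2, MU_z = 2·(w−4)·(z−2).
MRS = (1/2)·(z−2)/(w−4).
Substitute z = 24: MRS = 11/(w − 4). Setting this equal to 11/19 gives w − 4 = 11/(11/19) = 19, so w = 23.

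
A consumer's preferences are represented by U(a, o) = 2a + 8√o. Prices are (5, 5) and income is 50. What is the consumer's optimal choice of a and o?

a* = 6, o* = 4

MU_a = 2, MU_o = 8/(2√o).
MRS = 2 ÷ (8/(2√o)).
Tangency: set MRS = p_a/p_o = 5/5 = 1.
MRS depends only on o: 0.5·√o = 1 ⇒ √o = 1/0.5 = 2 ⇒ o* = 4.
From the budget, 5·a = 50 − 5·4 = 30, so a* = 6.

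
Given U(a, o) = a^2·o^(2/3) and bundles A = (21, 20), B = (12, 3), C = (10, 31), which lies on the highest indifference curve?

Bundle A

Evaluate utility at each bundle:
U(A) = 3249.316.
U(B) = 299.532.
U(C) = 986.827.
Highest utility is A, so A ≻ C ≻ B.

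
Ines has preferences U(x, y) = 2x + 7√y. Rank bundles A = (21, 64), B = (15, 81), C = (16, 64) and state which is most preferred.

Bundle A

Evaluate utility at each bundle:
U(A) = 98.000.
U(B) = 93.000.
U(C) = 88.000.
Highest utility is A, so A ≻ B ≻ C.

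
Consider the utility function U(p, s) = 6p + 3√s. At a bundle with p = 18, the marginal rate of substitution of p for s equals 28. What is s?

MU_p = 6, MU_s = 3/(2√s).
MRS = 6 ÷ (3/(2√s)).
MRS depends only on s: 4·√s = 28 ⇒ √s = 28/4 = 7 ⇒ s = 49.

s = 49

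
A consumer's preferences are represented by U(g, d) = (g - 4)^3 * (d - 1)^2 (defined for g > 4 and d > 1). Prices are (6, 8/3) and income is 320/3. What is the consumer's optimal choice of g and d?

MU_g = 3·(g−4)^2·(d−1)^2, MU_d = 2·(g−4)^3·(d−1).
MRS = (3/2)·(d−1)/(g−4).
Tangency: set MRS = p_g/p_d = 6/(8/3) = 2.25.
So (3/2)·(d − 1)/(g − 4) = 2.25, i.e. (d − 1) = 1.5·(g − 4).
Rewrite the budget in excess-of-subsistence terms: 6·(g − 4) + (8/3)·(d − 1) = 320/3 − 6·4 − (8/3)·1 = 80.
Substituting, 10·(g − 4) = 80, so g − 4 = 8 and g* = 12.
Then d − 1 = 1.5·8 = 12, so d* = 13.

g* = 12, d* = 13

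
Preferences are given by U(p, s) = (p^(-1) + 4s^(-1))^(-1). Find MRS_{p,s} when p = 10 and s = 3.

MRS = 9/400

For CES with ρ = -1, MRS = (1/4)·(s/p)^2.
At (10, 3): MRS = 9/400.
That is, one extra unit of p is worth 9/400 units of s at the margin.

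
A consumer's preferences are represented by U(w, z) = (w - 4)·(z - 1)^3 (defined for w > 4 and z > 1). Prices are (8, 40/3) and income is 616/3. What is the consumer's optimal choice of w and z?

w* = 9, z* = 10

MU_w = (z−1)^3, MU_z = 3·(w−4)·(z−1)^2.
MRS = (1/3)·(z−1)/(w−4).
Tangency: set MRS = p_w/p_z = 8/(40/3) = 0.6.
So (1/3)·(z − 1)/(w − 4) = 0.6, i.e. (z − 1) = 1.8·(w − 4).
Rewrite the budget in excess-of-subsistence terms: 8·(w − 4) + (40/3)·(z − 1) = 616/3 − 8·4 − (40/3)·1 = 160.
Substituting, 32·(w − 4) = 160, so w − 4 = 5 and w* = 9.
Then z − 1 = 1.8·5 = 9, so z* = 10.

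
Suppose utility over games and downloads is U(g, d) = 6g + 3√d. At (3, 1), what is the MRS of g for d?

MRS = 4

MU_g = 6, MU_d = 3/(2√d).
MRS = 6 ÷ (3/(2√d)).
At (3, 1): MRS = 4.
The indifference curve has slope −4 at this bundle.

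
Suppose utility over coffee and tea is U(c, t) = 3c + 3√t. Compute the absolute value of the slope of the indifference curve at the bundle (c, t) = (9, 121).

MRS = 22

MU_c = 3, MU_t = 3/(2√t).
MRS = 3 ÷ (3/(2√t)).
At (9, 121): MRS = 22.
The indifference curve has slope −22 at this bundle.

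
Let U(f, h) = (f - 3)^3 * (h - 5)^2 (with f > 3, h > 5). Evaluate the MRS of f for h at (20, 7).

MRS = 3/17

MU_f = 3·(f−3)^2·(h−5)^2, MU_h = 2·(f−3)^3·(h−5).
MRS = (3/2)·(h−5)/(f−3).
At (20, 7): MRS = 3/17.
The indifference curve has slope −3/17 at this bundle.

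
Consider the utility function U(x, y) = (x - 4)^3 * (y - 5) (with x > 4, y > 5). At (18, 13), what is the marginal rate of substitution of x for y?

MRS = 12/7

MU_x = 3·(x−4)^2·(y−5), MU_y = (x−4)^3.
MRS = (3/1)·(y−5)/(x−4).
At (18, 13): MRS = 12/7.
That is, one extra unit of x is worth 12/7 units of y at the margin.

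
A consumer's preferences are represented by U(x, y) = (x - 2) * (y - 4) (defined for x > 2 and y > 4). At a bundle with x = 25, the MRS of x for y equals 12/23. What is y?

MU_x = (y−4), MU_y = (x−2).
MRS = (y−4)/(x−2).
Substitute x = 25: MRS = (y − 4)/23. Setting this equal to 12/23 gives y − 4 = (12/23)·23 = 12, so y = 16.

y = 16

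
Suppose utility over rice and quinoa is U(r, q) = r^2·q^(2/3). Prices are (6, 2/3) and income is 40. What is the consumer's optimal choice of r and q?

r* = 5, q* = 15

MU_r = 2·r·q^(2/3) and MU_q = 2/3·r^2·q^(-1/3).
MRS = MU_r/MU_q = (3)·q/r.
Tangency: set MRS = p_r/p_q = 6/(2/3) = 9.
So (3)·q/r = 9, i.e. q = 3·r.
Substitute into the budget 6·r + (2/3)·q = 40: 8·r = 40, so r* = 5.
Then q* = 3·5 = 15.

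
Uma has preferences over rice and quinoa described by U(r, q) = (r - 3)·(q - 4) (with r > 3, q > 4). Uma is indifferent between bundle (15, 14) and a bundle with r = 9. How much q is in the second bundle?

U(15, 14) = 120.
Set U(9, q) = 120 and solve.
With r = 9: (9 − 3) = 6, so (q − 4) = 120/6 = 20.
So q = 4 + 20 = 24.
Check: U(9, 24) = 120.

q = 24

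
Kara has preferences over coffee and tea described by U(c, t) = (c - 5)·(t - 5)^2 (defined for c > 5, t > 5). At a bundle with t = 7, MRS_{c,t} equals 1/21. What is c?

MU_c = (t−5)^2, MU_t = 2·(c−5)·(t−5).
MRS = (1/2)·(t−5)/(c−5).
Substitute t = 7: MRS = 1/(c − 5). Setting this equal to 1/21 gives c − 5 = 1/(1/21) = 21, so c = 26.

c = 26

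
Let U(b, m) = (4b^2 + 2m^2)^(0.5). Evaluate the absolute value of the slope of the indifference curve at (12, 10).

For CES with ρ = 2, MRS = (4/2)·(m/b)^(-1).
At (12, 10): MRS = 2.4.
That is, one extra unit of b is worth 2.4 units of m at the margin.

MRS = 2.4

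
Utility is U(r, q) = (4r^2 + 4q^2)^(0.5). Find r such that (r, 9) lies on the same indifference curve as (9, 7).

r = 7

U depends on (r, q) only through S = 4r^2 + 4q^2, so equal utility means equal S. At (9, 7): S = 520.
With q = 9: 4·9^2 = 324, so 4r^2 = 520 − 324 = 196, i.e. r^2 = 49.
Hence r = √49 = 7.
Check: U(7, 9) = 22.8035.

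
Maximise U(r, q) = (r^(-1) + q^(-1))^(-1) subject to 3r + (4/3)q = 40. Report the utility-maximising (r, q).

For CES with ρ = -1, MRS = (q/r)^2.
Tangency: set MRS = p_r/p_q = 3/(4/3) = 2.25.
So (q/r)^2 = 2.25; taking the square root, q/r = 1.5, i.e. q = 1.5·r.
Substitute into the budget 3·r + (4/3)·q = 40: 5·r = 40, so r* = 8 and q* = 1.5·8 = 12.

r* = 8, q* = 12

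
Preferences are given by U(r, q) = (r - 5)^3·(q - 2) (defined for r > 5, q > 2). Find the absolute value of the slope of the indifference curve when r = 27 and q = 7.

MU_r = 3·(r−5)^2·(q−2), MU_q = (r−5)^3.
MRS = (3/1)·(q−2)/(r−5).
At (27, 7): MRS = 15/22.
So at (27, 7) the consumer would give up 15/22 units of q for one more unit of r.

MRS = 15/22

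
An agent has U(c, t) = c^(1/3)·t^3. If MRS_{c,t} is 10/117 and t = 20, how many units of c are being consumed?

c = 26

MU_c = 1/3·c^(-2/3)·t^3 and MU_t = 3·c^(1/3)·t^2.
MRS = MU_c/MU_t = (1/9)·t/c.
Substitute t = 20: MRS = (20/9)/c. Setting (20/9)/c = 10/117 gives c = (20/9)/(10/117) = 26.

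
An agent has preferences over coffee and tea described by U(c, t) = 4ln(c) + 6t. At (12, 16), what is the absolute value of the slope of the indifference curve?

MU_c = 4/c, MU_t = 6.
MRS = 4/c ÷ 6.
At (12, 16): MRS = 1/18.
So at (12, 16) the consumer would give up 1/18 units of t for one more unit of c.

MRS = 1/18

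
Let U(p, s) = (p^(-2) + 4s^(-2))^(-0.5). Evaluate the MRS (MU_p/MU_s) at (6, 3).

For CES with ρ = -2, MRS = (1/4)·(s/p)^3.
At (6, 3): MRS = 1/32.
The indifference curve has slope −1/32 at this bundle.

MRS = 1/32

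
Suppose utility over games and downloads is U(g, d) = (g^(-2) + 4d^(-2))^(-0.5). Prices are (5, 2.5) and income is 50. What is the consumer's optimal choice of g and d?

For CES with ρ = -2, MRS = (1/4)·(d/g)^3.
Tangency: set MRS = p_g/p_d = 5/2.5 = 2.
So (d/g)^3 = 8; taking the cube root, d/g = 2, i.e. d = 2·g.
Substitute into the budget 5·g + 2.5·d = 50: 10·g = 50, so g* = 5 and d* = 2·5 = 10.

g* = 5, d* = 10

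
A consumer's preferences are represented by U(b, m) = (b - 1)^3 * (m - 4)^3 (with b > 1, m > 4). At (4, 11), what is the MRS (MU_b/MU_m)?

MU_b = 3·(b−1)^2·(m−4)^3, MU_m = 3·(b−1)^3·(m−4)^2.
MRS = (m−4)/(b−1).
At (4, 11): MRS = 7/3.
The indifference curve has slope −7/3 at this bundle.

MRS = 7/3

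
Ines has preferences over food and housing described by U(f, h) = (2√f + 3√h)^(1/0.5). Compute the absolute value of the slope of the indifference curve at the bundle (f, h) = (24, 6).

MRS = 1/3

For CES with ρ = 0.5, MRS = (2/3)·√(h/f).
At (24, 6): MRS = 1/3.
The indifference curve has slope −1/3 at this bundle.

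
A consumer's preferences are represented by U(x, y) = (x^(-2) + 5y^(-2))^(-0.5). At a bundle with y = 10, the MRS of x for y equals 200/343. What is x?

x = 7

For CES with ρ = -2, MRS = (1/5)·(y/x)^3.
Setting (1/5)·(10/x)^3 = 200/343 gives (10/x)^3 = 1000/343, so 10/x = 10/7 and x = 7.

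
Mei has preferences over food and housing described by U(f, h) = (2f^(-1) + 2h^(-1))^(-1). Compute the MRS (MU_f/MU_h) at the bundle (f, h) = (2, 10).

For CES with ρ = -1, MRS = (h/f)^2.
At (2, 10): MRS = 25.
So at (2, 10) the consumer would give up 25 units of h for one more unit of f.

MRS = 25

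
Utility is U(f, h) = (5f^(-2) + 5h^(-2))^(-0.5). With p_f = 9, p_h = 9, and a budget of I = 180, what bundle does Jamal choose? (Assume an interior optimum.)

For CES with ρ = -2, MRS = (h/f)^3.
Tangency: set MRS = p_f/p_h = 9/9 = 1.
So (h/f)^3 = 1; taking the cube root, h/f = 1, i.e. h = f.
Substitute into the budget 9·f + 9·h = 180: 18·f = 180, so f* = 10 and h* = 10.

f* = 10, h* = 10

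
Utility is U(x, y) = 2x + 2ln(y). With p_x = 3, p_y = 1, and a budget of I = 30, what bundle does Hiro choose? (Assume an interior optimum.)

MU_x = 2, MU_y = 2/y.
MRS = 2 ÷ (2/y).
Tangency: set MRS = p_x/p_y = 3/1 = 3.
MRS depends only on y: y = 3 ⇒ y* = 3.
From the budget, 3·x = 30 − 1·3 = 27, so x* = 9.

x* = 9, y* = 3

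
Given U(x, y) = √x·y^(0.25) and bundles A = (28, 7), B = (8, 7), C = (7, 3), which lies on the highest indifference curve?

Evaluate utility at each bundle:
U(A) = 8.607.
U(B) = 4.601.
U(C) = 3.482.
Highest utility is A, so A ≻ B ≻ C.

Bundle A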